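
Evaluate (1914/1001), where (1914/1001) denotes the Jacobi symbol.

(1914/1001)
  = (913/1001)    [1914 ≡ 913 mod 1001]
  = (1001/913)    [QR: 913 ≡ 1 mod 4, sign kept]
  = (88/913)    [1001 ≡ 88 mod 913]
  = (11/913)    [913 ≡ 1 mod 8 ⇒ (2/913)^3 = +1]
  = (913/11)    [QR: 913 ≡ 1 mod 4, sign kept]
  = (0/11)    [913 ≡ 0 mod 11]
  = 0    [numerator 0, gcd > 1]

0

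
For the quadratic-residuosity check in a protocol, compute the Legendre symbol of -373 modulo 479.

-1

(-373 / 479)
  = -(373 / 479)    [479 ≡ 3 mod 4 ⇒ (-1 / 479) = -1]
  = -(479 / 373)    [QR: 373 ≡ 1 mod 4, sign kept]
  = -(106 / 373)    [479 ≡ 106 mod 373]
  = (53 / 373)    [373 ≡ 5 mod 8 ⇒ (2 / 373) = -1]
  = (373 / 53)    [QR: 53 ≡ 1 mod 4, sign kept]
  = (2 / 53)    [373 ≡ 2 mod 53]
  = -(1 / 53)    [53 ≡ 5 mod 8 ⇒ (2 / 53) = -1]
  = -1    [(1 / 53) = 1]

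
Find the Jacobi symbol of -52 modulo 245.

-1

Pull out -1: (-52/245) = (-1/245)·(52/245). Since 245 ≡ 1 (mod 4), (-1/245) = +1. Now have (52/245).
Factor out 2: 52 = 2^2·13. Since 245 ≡ 5 (mod 8), (2/245) = -1, and (2/245)^2 = +1. Now have (13/245).
13 ≡ 1 (mod 4), so quadratic reciprocity gives (13/245) = (245/13). Reduce: 245 ≡ 11 (mod 13). Now have (11/13).
13 ≡ 1 (mod 4), so quadratic reciprocity gives (11/13) = (13/11). Reduce: 13 ≡ 2 (mod 11). Now have (2/11).
Factor out 2: 2 = 2. Since 11 ≡ 3 (mod 8), (2/11) = -1. Now have -(1/11).
(1/11) = 1. Collecting the sign factors: -1.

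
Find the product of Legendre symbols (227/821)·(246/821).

By multiplicativity, (227·246/821) = (227/821)·(246/821).
First factor (227/821):
(227/821)
  = (821/227)    [QR: 821 ≡ 1 mod 4, sign kept]
  = (140/227)    [821 ≡ 140 mod 227]
  = (35/227)    [227 ≡ 3 mod 8 ⇒ (2/227)^2 = +1]
  = -(227/35)    [QR: both ≡ 3 mod 4, sign flips]
  = -(17/35)    [227 ≡ 17 mod 35]
  = -(35/17)    [QR: 17 ≡ 1 mod 4, sign kept]
  = -(1/17)    [35 ≡ 1 mod 17]
  = -1    [(1/17) = 1]
Second factor (246/821):
(246/821)
  = -(123/821)    [821 ≡ 5 mod 8 ⇒ (2/821) = -1]
  = -(821/123)    [QR: 821 ≡ 1 mod 4, sign kept]
  = -(83/123)    [821 ≡ 83 mod 123]
  = (123/83)    [QR: both ≡ 3 mod 4, sign flips]
  = (40/83)    [123 ≡ 40 mod 83]
  = -(5/83)    [83 ≡ 3 mod 8 ⇒ (2/83)^3 = -1]
  = -(83/5)    [QR: 5 ≡ 1 mod 4, sign kept]
  = -(3/5)    [83 ≡ 3 mod 5]
  = -(5/3)    [QR: 5 ≡ 1 mod 4, sign kept]
  = -(2/3)    [5 ≡ 2 mod 3]
  = (1/3)    [3 ≡ 3 mod 8 ⇒ (2/3) = -1]
  = 1    [(1/3) = 1]
Product: (-1)·(1) = -1.

-1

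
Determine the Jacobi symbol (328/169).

(328/169)
  = (159/169)    [328 ≡ 159 mod 169]
  = (169/159)    [QR: 169 ≡ 1 mod 4, sign kept]
  = (10/159)    [169 ≡ 10 mod 159]
  = (5/159)    [159 ≡ 7 mod 8 ⇒ (2/159) = +1]
  = (159/5)    [QR: 5 ≡ 1 mod 4, sign kept]
  = (4/5)    [159 ≡ 4 mod 5]
  = (1/5)    [5 ≡ 5 mod 8 ⇒ (2/5)^2 = +1]
  = 1    [(1/5) = 1]

1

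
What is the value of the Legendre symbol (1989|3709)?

-1

(1989|3709)
  = (3709|1989)    [QR: 1989 ≡ 1 mod 4, sign kept]
  = (1720|1989)    [3709 ≡ 1720 mod 1989]
  = -(215|1989)    [1989 ≡ 5 mod 8 ⇒ (2|1989)^3 = -1]
  = -(1989|215)    [QR: 1989 ≡ 1 mod 4, sign kept]
  = -(54|215)    [1989 ≡ 54 mod 215]
  = -(27|215)    [215 ≡ 7 mod 8 ⇒ (2|215) = +1]
  = (215|27)    [QR: both ≡ 3 mod 4, sign flips]
  = (26|27)    [215 ≡ 26 mod 27]
  = -(13|27)    [27 ≡ 3 mod 8 ⇒ (2|27) = -1]
  = -(27|13)    [QR: 13 ≡ 1 mod 4, sign kept]
  = -(1|13)    [27 ≡ 1 mod 13]
  = -1    [(1|13) = 1]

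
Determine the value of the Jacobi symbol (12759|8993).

1

(12759|8993)
  = (3766|8993)    [12759 ≡ 3766 mod 8993]
  = (1883|8993)    [8993 ≡ 1 mod 8 ⇒ (2|8993) = +1]
  = (8993|1883)    [QR: 8993 ≡ 1 mod 4, sign kept]
  = (1461|1883)    [8993 ≡ 1461 mod 1883]
  = (1883|1461)    [QR: 1461 ≡ 1 mod 4, sign kept]
  = (422|1461)    [1883 ≡ 422 mod 1461]
  = -(211|1461)    [1461 ≡ 5 mod 8 ⇒ (2|1461) = -1]
  = -(1461|211)    [QR: 1461 ≡ 1 mod 4, sign kept]
  = -(195|211)    [1461 ≡ 195 mod 211]
  = (211|195)    [QR: both ≡ 3 mod 4, sign flips]
  = (16|195)    [211 ≡ 16 mod 195]
  = (1|195)    [195 ≡ 3 mod 8 ⇒ (2|195)^4 = +1]
  = 1    [(1|195) = 1]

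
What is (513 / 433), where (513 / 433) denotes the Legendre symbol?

(513 / 433)
  = (80 / 433)    [513 ≡ 80 mod 433]
  = (5 / 433)    [433 ≡ 1 mod 8 ⇒ (2 / 433)^4 = +1]
  = (433 / 5)    [QR: 5 ≡ 1 mod 4, sign kept]
  = (3 / 5)    [433 ≡ 3 mod 5]
  = (5 / 3)    [QR: 5 ≡ 1 mod 4, sign kept]
  = (2 / 3)    [5 ≡ 2 mod 3]
  = -(1 / 3)    [3 ≡ 3 mod 8 ⇒ (2 / 3) = -1]
  = -1    [(1 / 3) = 1]

-1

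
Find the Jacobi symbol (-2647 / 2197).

-1

(-2647 / 2197)
  = (1747 / 2197)    [-2647 ≡ 1747 mod 2197]
  = (2197 / 1747)    [QR: 2197 ≡ 1 mod 4, sign kept]
  = (450 / 1747)    [2197 ≡ 450 mod 1747]
  = -(225 / 1747)    [1747 ≡ 3 mod 8 ⇒ (2 / 1747) = -1]
  = -(1747 / 225)    [QR: 225 ≡ 1 mod 4, sign kept]
  = -(172 / 225)    [1747 ≡ 172 mod 225]
  = -(43 / 225)    [225 ≡ 1 mod 8 ⇒ (2 / 225)^2 = +1]
  = -(225 / 43)    [QR: 225 ≡ 1 mod 4, sign kept]
  = -(10 / 43)    [225 ≡ 10 mod 43]
  = (5 / 43)    [43 ≡ 3 mod 8 ⇒ (2 / 43) = -1]
  = (43 / 5)    [QR: 5 ≡ 1 mod 4, sign kept]
  = (3 / 5)    [43 ≡ 3 mod 5]
  = (5 / 3)    [QR: 5 ≡ 1 mod 4, sign kept]
  = (2 / 3)    [5 ≡ 2 mod 3]
  = -(1 / 3)    [3 ≡ 3 mod 8 ⇒ (2 / 3) = -1]
  = -1    [(1 / 3) = 1]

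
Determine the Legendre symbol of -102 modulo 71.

(-102/71)
  = (40/71)    [-102 ≡ 40 mod 71]
  = (5/71)    [71 ≡ 7 mod 8 ⇒ (2/71)^3 = +1]
  = (71/5)    [QR: 5 ≡ 1 mod 4, sign kept]
  = (1/5)    [71 ≡ 1 mod 5]
  = 1    [(1/5) = 1]

1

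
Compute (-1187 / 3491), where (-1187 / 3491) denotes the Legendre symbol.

1

(-1187 / 3491)
  = (2304 / 3491)    [-1187 ≡ 2304 mod 3491]
  = (9 / 3491)    [3491 ≡ 3 mod 8 ⇒ (2 / 3491)^8 = +1]
  = (3491 / 9)    [QR: 9 ≡ 1 mod 4, sign kept]
  = (8 / 9)    [3491 ≡ 8 mod 9]
  = (1 / 9)    [9 ≡ 1 mod 8 ⇒ (2 / 9)^3 = +1]
  = 1    [(1 / 9) = 1]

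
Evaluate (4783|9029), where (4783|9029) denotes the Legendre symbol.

(4783|9029)
  = (9029|4783)    [QR: 9029 ≡ 1 mod 4, sign kept]
  = (4246|4783)    [9029 ≡ 4246 mod 4783]
  = (2123|4783)    [4783 ≡ 7 mod 8 ⇒ (2|4783) = +1]
  = -(4783|2123)    [QR: both ≡ 3 mod 4, sign flips]
  = -(537|2123)    [4783 ≡ 537 mod 2123]
  = -(2123|537)    [QR: 537 ≡ 1 mod 4, sign kept]
  = -(512|537)    [2123 ≡ 512 mod 537]
  = -(1|537)    [537 ≡ 1 mod 8 ⇒ (2|537)^9 = +1]
  = -1    [(1|537) = 1]

-1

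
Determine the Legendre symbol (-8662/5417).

Pull out -1: (-8662/5417) = (-1/5417)·(8662/5417). Since 5417 ≡ 1 (mod 4), (-1/5417) = +1. Now have (8662/5417).
Reduce the numerator: 8662 ≡ 3245 (mod 5417), so (8662/5417) = (3245/5417).
3245 ≡ 1 (mod 4), so quadratic reciprocity gives (3245/5417) = (5417/3245). Reduce: 5417 ≡ 2172 (mod 3245). Now have (2172/3245).
Factor out 2: 2172 = 2^2·543. Since 3245 ≡ 5 (mod 8), (2/3245) = -1, and (2/3245)^2 = +1. Now have (543/3245).
3245 ≡ 1 (mod 4), so quadratic reciprocity gives (543/3245) = (3245/543). Reduce: 3245 ≡ 530 (mod 543). Now have (530/543).
Factor out 2: 530 = 2·265. Since 543 ≡ 7 (mod 8), (2/543) = +1. Now have (265/543).
265 ≡ 1 (mod 4), so quadratic reciprocity gives (265/543) = (543/265). Reduce: 543 ≡ 13 (mod 265). Now have (13/265).
13 ≡ 1 (mod 4), so quadratic reciprocity gives (13/265) = (265/13). Reduce: 265 ≡ 5 (mod 13). Now have (5/13).
5 ≡ 1 (mod 4), so quadratic reciprocity gives (5/13) = (13/5). Reduce: 13 ≡ 3 (mod 5). Now have (3/5).
5 ≡ 1 (mod 4), so quadratic reciprocity gives (3/5) = (5/3). Reduce: 5 ≡ 2 (mod 3). Now have (2/3).
Factor out 2: 2 = 2. Since 3 ≡ 3 (mod 8), (2/3) = -1. Now have -(1/3).
(1/3) = 1. Collecting the sign factors: -1.

-1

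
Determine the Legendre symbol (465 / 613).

465 ≡ 1 (mod 4), so quadratic reciprocity gives (465 / 613) = (613 / 465). Reduce: 613 ≡ 148 (mod 465). Now have (148 / 465).
Factor out 2: 148 = 2^2·37. Since 465 ≡ 1 (mod 8), (2 / 465) = +1, and (2 / 465)^2 = +1. Now have (37 / 465).
37 ≡ 1 (mod 4), so quadratic reciprocity gives (37 / 465) = (465 / 37). Reduce: 465 ≡ 21 (mod 37). Now have (21 / 37).
21 ≡ 1 (mod 4), so quadratic reciprocity gives (21 / 37) = (37 / 21). Reduce: 37 ≡ 16 (mod 21). Now have (16 / 21).
Factor out 2: 16 = 2^4. Since 21 ≡ 5 (mod 8), (2 / 21) = -1, and (2 / 21)^4 = +1. Now have (1 / 21).
(1 / 21) = 1. Collecting the sign factors: 1.

1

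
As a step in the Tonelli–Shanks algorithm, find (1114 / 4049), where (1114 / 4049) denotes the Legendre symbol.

(1114 / 4049)
  = (557 / 4049)    [4049 ≡ 1 mod 8 ⇒ (2 / 4049) = +1]
  = (4049 / 557)    [QR: 557 ≡ 1 mod 4, sign kept]
  = (150 / 557)    [4049 ≡ 150 mod 557]
  = -(75 / 557)    [557 ≡ 5 mod 8 ⇒ (2 / 557) = -1]
  = -(557 / 75)    [QR: 557 ≡ 1 mod 4, sign kept]
  = -(32 / 75)    [557 ≡ 32 mod 75]
  = (1 / 75)    [75 ≡ 3 mod 8 ⇒ (2 / 75)^5 = -1]
  = 1    [(1 / 75) = 1]

1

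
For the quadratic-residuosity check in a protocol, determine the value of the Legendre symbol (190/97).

1

Reduce the numerator: 190 ≡ 93 (mod 97), so (190/97) = (93/97).
93 ≡ 1 (mod 4), so quadratic reciprocity gives (93/97) = (97/93). Reduce: 97 ≡ 4 (mod 93). Now have (4/93).
Factor out 2: 4 = 2^2. Since 93 ≡ 5 (mod 8), (2/93) = -1, and (2/93)^2 = +1. Now have (1/93).
(1/93) = 1. Collecting the sign factors: 1.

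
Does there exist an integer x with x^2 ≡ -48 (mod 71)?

no

(-48/71)
  = -(48/71)    [71 ≡ 3 mod 4 ⇒ (-1/71) = -1]
  = -(3/71)    [71 ≡ 7 mod 8 ⇒ (2/71)^4 = +1]
  = (71/3)    [QR: both ≡ 3 mod 4, sign flips]
  = (2/3)    [71 ≡ 2 mod 3]
  = -(1/3)    [3 ≡ 3 mod 8 ⇒ (2/3) = -1]
  = -1    [(1/3) = 1]
The Legendre symbol is -1, so x^2 ≡ -48 (mod 71) has no solution.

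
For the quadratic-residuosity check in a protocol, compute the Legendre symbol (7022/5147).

(7022/5147)
  = (1875/5147)    [7022 ≡ 1875 mod 5147]
  = -(5147/1875)    [QR: both ≡ 3 mod 4, sign flips]
  = -(1397/1875)    [5147 ≡ 1397 mod 1875]
  = -(1875/1397)    [QR: 1397 ≡ 1 mod 4, sign kept]
  = -(478/1397)    [1875 ≡ 478 mod 1397]
  = (239/1397)    [1397 ≡ 5 mod 8 ⇒ (2/1397) = -1]
  = (1397/239)    [QR: 1397 ≡ 1 mod 4, sign kept]
  = (202/239)    [1397 ≡ 202 mod 239]
  = (101/239)    [239 ≡ 7 mod 8 ⇒ (2/239) = +1]
  = (239/101)    [QR: 101 ≡ 1 mod 4, sign kept]
  = (37/101)    [239 ≡ 37 mod 101]
  = (101/37)    [QR: 37 ≡ 1 mod 4, sign kept]
  = (27/37)    [101 ≡ 27 mod 37]
  = (37/27)    [QR: 37 ≡ 1 mod 4, sign kept]
  = (10/27)    [37 ≡ 10 mod 27]
  = -(5/27)    [27 ≡ 3 mod 8 ⇒ (2/27) = -1]
  = -(27/5)    [QR: 5 ≡ 1 mod 4, sign kept]
  = -(2/5)    [27 ≡ 2 mod 5]
  = (1/5)    [5 ≡ 5 mod 8 ⇒ (2/5) = -1]
  = 1    [(1/5) = 1]

1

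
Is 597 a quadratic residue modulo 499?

no

Reduce the numerator: 597 ≡ 98 (mod 499), so (597/499) = (98/499).
Factor out 2: 98 = 2·49. Since 499 ≡ 3 (mod 8), (2/499) = -1. Now have -(49/499).
49 ≡ 1 (mod 4), so quadratic reciprocity gives (49/499) = (499/49). Reduce: 499 ≡ 9 (mod 49). Now have -(9/49).
9 ≡ 1 (mod 4), so quadratic reciprocity gives (9/49) = (49/9). Reduce: 49 ≡ 4 (mod 9). Now have -(4/9).
Factor out 2: 4 = 2^2. Since 9 ≡ 1 (mod 8), (2/9) = +1, and (2/9)^2 = +1. Now have -(1/9).
(1/9) = 1. Collecting the sign factors: -1.
The Legendre symbol is -1, so x^2 ≡ 597 (mod 499) has no solution.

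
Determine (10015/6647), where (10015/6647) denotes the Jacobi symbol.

-1

Reduce the numerator: 10015 ≡ 3368 (mod 6647), so (10015/6647) = (3368/6647).
Factor out 2: 3368 = 2^3·421. Since 6647 ≡ 7 (mod 8), (2/6647) = +1, and (2/6647)^3 = +1. Now have (421/6647).
421 ≡ 1 (mod 4), so quadratic reciprocity gives (421/6647) = (6647/421). Reduce: 6647 ≡ 332 (mod 421). Now have (332/421).
Factor out 2: 332 = 2^2·83. Since 421 ≡ 5 (mod 8), (2/421) = -1, and (2/421)^2 = +1. Now have (83/421).
421 ≡ 1 (mod 4), so quadratic reciprocity gives (83/421) = (421/83). Reduce: 421 ≡ 6 (mod 83). Now have (6/83).
Factor out 2: 6 = 2·3. Since 83 ≡ 3 (mod 8), (2/83) = -1. Now have -(3/83).
Both 3 ≡ 3 and 83 ≡ 3 (mod 4), so reciprocity gives (3/83) = -(83/3). Reduce: 83 ≡ 2 (mod 3). Now have (2/3).
Factor out 2: 2 = 2. Since 3 ≡ 3 (mod 8), (2/3) = -1. Now have -(1/3).
(1/3) = 1. Collecting the sign factors: -1.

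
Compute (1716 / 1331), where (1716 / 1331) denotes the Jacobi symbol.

Reduce the numerator: 1716 ≡ 385 (mod 1331), so (1716 / 1331) = (385 / 1331).
385 ≡ 1 (mod 4), so quadratic reciprocity gives (385 / 1331) = (1331 / 385). Reduce: 1331 ≡ 176 (mod 385). Now have (176 / 385).
Factor out 2: 176 = 2^4·11. Since 385 ≡ 1 (mod 8), (2 / 385) = +1, and (2 / 385)^4 = +1. Now have (11 / 385).
385 ≡ 1 (mod 4), so quadratic reciprocity gives (11 / 385) = (385 / 11). Reduce: 385 ≡ 0 (mod 11). Now have (0 / 11).
The numerator is now 0 with denominator 11 > 1: the symbol is 0.

0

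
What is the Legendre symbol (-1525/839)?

-1

Pull out -1: (-1525/839) = (-1/839)·(1525/839). Since 839 ≡ 3 (mod 4), (-1/839) = -1. Now have -(1525/839).
Reduce the numerator: 1525 ≡ 686 (mod 839), so (1525/839) = (686/839).
Factor out 2: 686 = 2·343. Since 839 ≡ 7 (mod 8), (2/839) = +1. Now have -(343/839).
Both 343 ≡ 3 and 839 ≡ 3 (mod 4), so reciprocity gives (343/839) = -(839/343). Reduce: 839 ≡ 153 (mod 343). Now have (153/343).
153 ≡ 1 (mod 4), so quadratic reciprocity gives (153/343) = (343/153). Reduce: 343 ≡ 37 (mod 153). Now have (37/153).
37 ≡ 1 (mod 4), so quadratic reciprocity gives (37/153) = (153/37). Reduce: 153 ≡ 5 (mod 37). Now have (5/37).
5 ≡ 1 (mod 4), so quadratic reciprocity gives (5/37) = (37/5). Reduce: 37 ≡ 2 (mod 5). Now have (2/5).
Factor out 2: 2 = 2. Since 5 ≡ 5 (mod 8), (2/5) = -1. Now have -(1/5).
(1/5) = 1. Collecting the sign factors: -1.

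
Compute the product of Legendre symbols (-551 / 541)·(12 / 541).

By multiplicativity, (-551·12 / 541) = (-551 / 541)·(12 / 541).
First factor (-551 / 541):
(-551 / 541)
  = (531 / 541)    [-551 ≡ 531 mod 541]
  = (541 / 531)    [QR: 541 ≡ 1 mod 4, sign kept]
  = (10 / 531)    [541 ≡ 10 mod 531]
  = -(5 / 531)    [531 ≡ 3 mod 8 ⇒ (2 / 531) = -1]
  = -(531 / 5)    [QR: 5 ≡ 1 mod 4, sign kept]
  = -(1 / 5)    [531 ≡ 1 mod 5]
  = -1    [(1 / 5) = 1]
Second factor (12 / 541):
(12 / 541)
  = (3 / 541)    [541 ≡ 5 mod 8 ⇒ (2 / 541)^2 = +1]
  = (541 / 3)    [QR: 541 ≡ 1 mod 4, sign kept]
  = (1 / 3)    [541 ≡ 1 mod 3]
  = 1    [(1 / 3) = 1]
Product: (-1)·(1) = -1.

-1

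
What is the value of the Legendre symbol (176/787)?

Factor out 2: 176 = 2^4·11. Since 787 ≡ 3 (mod 8), (2/787) = -1, and (2/787)^4 = +1. Now have (11/787).
Both 11 ≡ 3 and 787 ≡ 3 (mod 4), so reciprocity gives (11/787) = -(787/11). Reduce: 787 ≡ 6 (mod 11). Now have -(6/11).
Factor out 2: 6 = 2·3. Since 11 ≡ 3 (mod 8), (2/11) = -1. Now have (3/11).
Both 3 ≡ 3 and 11 ≡ 3 (mod 4), so reciprocity gives (3/11) = -(11/3). Reduce: 11 ≡ 2 (mod 3). Now have -(2/3).
Factor out 2: 2 = 2. Since 3 ≡ 3 (mod 8), (2/3) = -1. Now have (1/3).
(1/3) = 1. Collecting the sign factors: 1.

1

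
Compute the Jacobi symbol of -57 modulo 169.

1

Pull out -1: (-57|169) = (-1|169)·(57|169). Since 169 ≡ 1 (mod 4), (-1|169) = +1. Now have (57|169).
57 ≡ 1 (mod 4), so quadratic reciprocity gives (57|169) = (169|57). Reduce: 169 ≡ 55 (mod 57). Now have (55|57).
57 ≡ 1 (mod 4), so quadratic reciprocity gives (55|57) = (57|55). Reduce: 57 ≡ 2 (mod 55). Now have (2|55).
Factor out 2: 2 = 2. Since 55 ≡ 7 (mod 8), (2|55) = +1. Now have (1|55).
(1|55) = 1. Collecting the sign factors: 1.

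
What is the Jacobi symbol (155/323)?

-1

Both 155 ≡ 3 and 323 ≡ 3 (mod 4), so reciprocity gives (155/323) = -(323/155). Reduce: 323 ≡ 13 (mod 155). Now have -(13/155).
13 ≡ 1 (mod 4), so quadratic reciprocity gives (13/155) = (155/13). Reduce: 155 ≡ 12 (mod 13). Now have -(12/13).
Factor out 2: 12 = 2^2·3. Since 13 ≡ 5 (mod 8), (2/13) = -1, and (2/13)^2 = +1. Now have -(3/13).
13 ≡ 1 (mod 4), so quadratic reciprocity gives (3/13) = (13/3). Reduce: 13 ≡ 1 (mod 3). Now have -(1/3).
(1/3) = 1. Collecting the sign factors: -1.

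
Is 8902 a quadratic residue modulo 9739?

no

Factor out 2: 8902 = 2·4451. Since 9739 ≡ 3 (mod 8), (2|9739) = -1. Now have -(4451|9739).
Both 4451 ≡ 3 and 9739 ≡ 3 (mod 4), so reciprocity gives (4451|9739) = -(9739|4451). Reduce: 9739 ≡ 837 (mod 4451). Now have (837|4451).
837 ≡ 1 (mod 4), so quadratic reciprocity gives (837|4451) = (4451|837). Reduce: 4451 ≡ 266 (mod 837). Now have (266|837).
Factor out 2: 266 = 2·133. Since 837 ≡ 5 (mod 8), (2|837) = -1. Now have -(133|837).
133 ≡ 1 (mod 4), so quadratic reciprocity gives (133|837) = (837|133). Reduce: 837 ≡ 39 (mod 133). Now have -(39|133).
133 ≡ 1 (mod 4), so quadratic reciprocity gives (39|133) = (133|39). Reduce: 133 ≡ 16 (mod 39). Now have -(16|39).
Factor out 2: 16 = 2^4. Since 39 ≡ 7 (mod 8), (2|39) = +1, and (2|39)^4 = +1. Now have -(1|39).
(1|39) = 1. Collecting the sign factors: -1.
(8902|9739) = -1, and 9739 is prime, so 8902 is not a quadratic residue mod 9739.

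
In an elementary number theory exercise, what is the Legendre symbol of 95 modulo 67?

-1

Reduce the numerator: 95 ≡ 28 (mod 67), so (95/67) = (28/67).
Factor out 2: 28 = 2^2·7. Since 67 ≡ 3 (mod 8), (2/67) = -1, and (2/67)^2 = +1. Now have (7/67).
Both 7 ≡ 3 and 67 ≡ 3 (mod 4), so reciprocity gives (7/67) = -(67/7). Reduce: 67 ≡ 4 (mod 7). Now have -(4/7).
Factor out 2: 4 = 2^2. Since 7 ≡ 7 (mod 8), (2/7) = +1, and (2/7)^2 = +1. Now have -(1/7).
(1/7) = 1. Collecting the sign factors: -1.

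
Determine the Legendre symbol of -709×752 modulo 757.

By multiplicativity, (-709·752 / 757) = (-709 / 757)·(752 / 757).
First factor (-709 / 757):
Pull out -1: (-709 / 757) = (-1 / 757)·(709 / 757). Since 757 ≡ 1 (mod 4), (-1 / 757) = +1. Now have (709 / 757).
709 ≡ 1 (mod 4), so quadratic reciprocity gives (709 / 757) = (757 / 709). Reduce: 757 ≡ 48 (mod 709). Now have (48 / 709).
Factor out 2: 48 = 2^4·3. Since 709 ≡ 5 (mod 8), (2 / 709) = -1, and (2 / 709)^4 = +1. Now have (3 / 709).
709 ≡ 1 (mod 4), so quadratic reciprocity gives (3 / 709) = (709 / 3). Reduce: 709 ≡ 1 (mod 3). Now have (1 / 3).
(1 / 3) = 1. Collecting the sign factors: 1.
Second factor (752 / 757):
Factor out 2: 752 = 2^4·47. Since 757 ≡ 5 (mod 8), (2 / 757) = -1, and (2 / 757)^4 = +1. Now have (47 / 757).
757 ≡ 1 (mod 4), so quadratic reciprocity gives (47 / 757) = (757 / 47). Reduce: 757 ≡ 5 (mod 47). Now have (5 / 47).
5 ≡ 1 (mod 4), so quadratic reciprocity gives (5 / 47) = (47 / 5). Reduce: 47 ≡ 2 (mod 5). Now have (2 / 5).
Factor out 2: 2 = 2. Since 5 ≡ 5 (mod 8), (2 / 5) = -1. Now have -(1 / 5).
(1 / 5) = 1. Collecting the sign factors: -1.
Product: (1)·(-1) = -1.

-1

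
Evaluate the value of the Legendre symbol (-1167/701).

-1

Reduce the numerator: -1167 ≡ 235 (mod 701), so (-1167/701) = (235/701).
701 ≡ 1 (mod 4), so quadratic reciprocity gives (235/701) = (701/235). Reduce: 701 ≡ 231 (mod 235). Now have (231/235).
Both 231 ≡ 3 and 235 ≡ 3 (mod 4), so reciprocity gives (231/235) = -(235/231). Reduce: 235 ≡ 4 (mod 231). Now have -(4/231).
Factor out 2: 4 = 2^2. Since 231 ≡ 7 (mod 8), (2/231) = +1, and (2/231)^2 = +1. Now have -(1/231).
(1/231) = 1. Collecting the sign factors: -1.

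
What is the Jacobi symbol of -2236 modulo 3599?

1

Reduce the numerator: -2236 ≡ 1363 (mod 3599), so (-2236/3599) = (1363/3599).
Both 1363 ≡ 3 and 3599 ≡ 3 (mod 4), so reciprocity gives (1363/3599) = -(3599/1363). Reduce: 3599 ≡ 873 (mod 1363). Now have -(873/1363).
873 ≡ 1 (mod 4), so quadratic reciprocity gives (873/1363) = (1363/873). Reduce: 1363 ≡ 490 (mod 873). Now have -(490/873).
Factor out 2: 490 = 2·245. Since 873 ≡ 1 (mod 8), (2/873) = +1. Now have -(245/873).
245 ≡ 1 (mod 4), so quadratic reciprocity gives (245/873) = (873/245). Reduce: 873 ≡ 138 (mod 245). Now have -(138/245).
Factor out 2: 138 = 2·69. Since 245 ≡ 5 (mod 8), (2/245) = -1. Now have (69/245).
69 ≡ 1 (mod 4), so quadratic reciprocity gives (69/245) = (245/69). Reduce: 245 ≡ 38 (mod 69). Now have (38/69).
Factor out 2: 38 = 2·19. Since 69 ≡ 5 (mod 8), (2/69) = -1. Now have -(19/69).
69 ≡ 1 (mod 4), so quadratic reciprocity gives (19/69) = (69/19). Reduce: 69 ≡ 12 (mod 19). Now have -(12/19).
Factor out 2: 12 = 2^2·3. Since 19 ≡ 3 (mod 8), (2/19) = -1, and (2/19)^2 = +1. Now have -(3/19).
Both 3 ≡ 3 and 19 ≡ 3 (mod 4), so reciprocity gives (3/19) = -(19/3). Reduce: 19 ≡ 1 (mod 3). Now have (1/3).
(1/3) = 1. Collecting the sign factors: 1.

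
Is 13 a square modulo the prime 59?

no

13 ≡ 1 (mod 4), so quadratic reciprocity gives (13/59) = (59/13). Reduce: 59 ≡ 7 (mod 13). Now have (7/13).
13 ≡ 1 (mod 4), so quadratic reciprocity gives (7/13) = (13/7). Reduce: 13 ≡ 6 (mod 7). Now have (6/7).
Factor out 2: 6 = 2·3. Since 7 ≡ 7 (mod 8), (2/7) = +1. Now have (3/7).
Both 3 ≡ 3 and 7 ≡ 3 (mod 4), so reciprocity gives (3/7) = -(7/3). Reduce: 7 ≡ 1 (mod 3). Now have -(1/3).
(1/3) = 1. Collecting the sign factors: -1.
The Legendre symbol is -1, so x^2 ≡ 13 (mod 59) has no solution.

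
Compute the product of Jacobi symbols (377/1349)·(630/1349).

-1

By multiplicativity, (377·630/1349) = (377/1349)·(630/1349).
First factor (377/1349):
(377/1349)
  = (1349/377)    [QR: 377 ≡ 1 mod 4, sign kept]
  = (218/377)    [1349 ≡ 218 mod 377]
  = (109/377)    [377 ≡ 1 mod 8 ⇒ (2/377) = +1]
  = (377/109)    [QR: 109 ≡ 1 mod 4, sign kept]
  = (50/109)    [377 ≡ 50 mod 109]
  = -(25/109)    [109 ≡ 5 mod 8 ⇒ (2/109) = -1]
  = -(109/25)    [QR: 25 ≡ 1 mod 4, sign kept]
  = -(9/25)    [109 ≡ 9 mod 25]
  = -(25/9)    [QR: 9 ≡ 1 mod 4, sign kept]
  = -(7/9)    [25 ≡ 7 mod 9]
  = -(9/7)    [QR: 9 ≡ 1 mod 4, sign kept]
  = -(2/7)    [9 ≡ 2 mod 7]
  = -(1/7)    [7 ≡ 7 mod 8 ⇒ (2/7) = +1]
  = -1    [(1/7) = 1]
Second factor (630/1349):
(630/1349)
  = -(315/1349)    [1349 ≡ 5 mod 8 ⇒ (2/1349) = -1]
  = -(1349/315)    [QR: 1349 ≡ 1 mod 4, sign kept]
  = -(89/315)    [1349 ≡ 89 mod 315]
  = -(315/89)    [QR: 89 ≡ 1 mod 4, sign kept]
  = -(48/89)    [315 ≡ 48 mod 89]
  = -(3/89)    [89 ≡ 1 mod 8 ⇒ (2/89)^4 = +1]
  = -(89/3)    [QR: 89 ≡ 1 mod 4, sign kept]
  = -(2/3)    [89 ≡ 2 mod 3]
  = (1/3)    [3 ≡ 3 mod 8 ⇒ (2/3) = -1]
  = 1    [(1/3) = 1]
Product: (-1)·(1) = -1.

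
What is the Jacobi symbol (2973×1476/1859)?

By multiplicativity, (2973·1476/1859) = (2973/1859)·(1476/1859).
First factor (2973/1859):
Reduce the numerator: 2973 ≡ 1114 (mod 1859), so (2973/1859) = (1114/1859).
Factor out 2: 1114 = 2·557. Since 1859 ≡ 3 (mod 8), (2/1859) = -1. Now have -(557/1859).
557 ≡ 1 (mod 4), so quadratic reciprocity gives (557/1859) = (1859/557). Reduce: 1859 ≡ 188 (mod 557). Now have -(188/557).
Factor out 2: 188 = 2^2·47. Since 557 ≡ 5 (mod 8), (2/557) = -1, and (2/557)^2 = +1. Now have -(47/557).
557 ≡ 1 (mod 4), so quadratic reciprocity gives (47/557) = (557/47). Reduce: 557 ≡ 40 (mod 47). Now have -(40/47).
Factor out 2: 40 = 2^3·5. Since 47 ≡ 7 (mod 8), (2/47) = +1, and (2/47)^3 = +1. Now have -(5/47).
5 ≡ 1 (mod 4), so quadratic reciprocity gives (5/47) = (47/5). Reduce: 47 ≡ 2 (mod 5). Now have -(2/5).
Factor out 2: 2 = 2. Since 5 ≡ 5 (mod 8), (2/5) = -1. Now have (1/5).
(1/5) = 1. Collecting the sign factors: 1.
Second factor (1476/1859):
Factor out 2: 1476 = 2^2·369. Since 1859 ≡ 3 (mod 8), (2/1859) = -1, and (2/1859)^2 = +1. Now have (369/1859).
369 ≡ 1 (mod 4), so quadratic reciprocity gives (369/1859) = (1859/369). Reduce: 1859 ≡ 14 (mod 369). Now have (14/369).
Factor out 2: 14 = 2·7. Since 369 ≡ 1 (mod 8), (2/369) = +1. Now have (7/369).
369 ≡ 1 (mod 4), so quadratic reciprocity gives (7/369) = (369/7). Reduce: 369 ≡ 5 (mod 7). Now have (5/7).
5 ≡ 1 (mod 4), so quadratic reciprocity gives (5/7) = (7/5). Reduce: 7 ≡ 2 (mod 5). Now have (2/5).
Factor out 2: 2 = 2. Since 5 ≡ 5 (mod 8), (2/5) = -1. Now have -(1/5).
(1/5) = 1. Collecting the sign factors: -1.
Product: (1)·(-1) = -1.

-1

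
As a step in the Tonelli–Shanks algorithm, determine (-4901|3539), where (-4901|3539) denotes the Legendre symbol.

-1

Pull out -1: (-4901|3539) = (-1|3539)·(4901|3539). Since 3539 ≡ 3 (mod 4), (-1|3539) = -1. Now have -(4901|3539).
Reduce the numerator: 4901 ≡ 1362 (mod 3539), so (4901|3539) = (1362|3539).
Factor out 2: 1362 = 2·681. Since 3539 ≡ 3 (mod 8), (2|3539) = -1. Now have (681|3539).
681 ≡ 1 (mod 4), so quadratic reciprocity gives (681|3539) = (3539|681). Reduce: 3539 ≡ 134 (mod 681). Now have (134|681).
Factor out 2: 134 = 2·67. Since 681 ≡ 1 (mod 8), (2|681) = +1. Now have (67|681).
681 ≡ 1 (mod 4), so quadratic reciprocity gives (67|681) = (681|67). Reduce: 681 ≡ 11 (mod 67). Now have (11|67).
Both 11 ≡ 3 and 67 ≡ 3 (mod 4), so reciprocity gives (11|67) = -(67|11). Reduce: 67 ≡ 1 (mod 11). Now have -(1|11).
(1|11) = 1. Collecting the sign factors: -1.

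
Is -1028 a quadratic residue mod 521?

Reduce the numerator: -1028 ≡ 14 (mod 521), so (-1028/521) = (14/521).
Factor out 2: 14 = 2·7. Since 521 ≡ 1 (mod 8), (2/521) = +1. Now have (7/521).
521 ≡ 1 (mod 4), so quadratic reciprocity gives (7/521) = (521/7). Reduce: 521 ≡ 3 (mod 7). Now have (3/7).
Both 3 ≡ 3 and 7 ≡ 3 (mod 4), so reciprocity gives (3/7) = -(7/3). Reduce: 7 ≡ 1 (mod 3). Now have -(1/3).
(1/3) = 1. Collecting the sign factors: -1.
(-1028/521) = -1, and 521 is prime, so -1028 is not a quadratic residue mod 521.

no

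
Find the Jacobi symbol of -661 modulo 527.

Pull out -1: (-661/527) = (-1/527)·(661/527). Since 527 ≡ 3 (mod 4), (-1/527) = -1. Now have -(661/527).
Reduce the numerator: 661 ≡ 134 (mod 527), so (661/527) = (134/527).
Factor out 2: 134 = 2·67. Since 527 ≡ 7 (mod 8), (2/527) = +1. Now have -(67/527).
Both 67 ≡ 3 and 527 ≡ 3 (mod 4), so reciprocity gives (67/527) = -(527/67). Reduce: 527 ≡ 58 (mod 67). Now have (58/67).
Factor out 2: 58 = 2·29. Since 67 ≡ 3 (mod 8), (2/67) = -1. Now have -(29/67).
29 ≡ 1 (mod 4), so quadratic reciprocity gives (29/67) = (67/29). Reduce: 67 ≡ 9 (mod 29). Now have -(9/29).
9 ≡ 1 (mod 4), so quadratic reciprocity gives (9/29) = (29/9). Reduce: 29 ≡ 2 (mod 9). Now have -(2/9).
Factor out 2: 2 = 2. Since 9 ≡ 1 (mod 8), (2/9) = +1. Now have -(1/9).
(1/9) = 1. Collecting the sign factors: -1.

-1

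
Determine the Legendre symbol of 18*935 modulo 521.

By multiplicativity, (18·935 / 521) = (18 / 521)·(935 / 521).
First factor (18 / 521):
(18 / 521)
  = (9 / 521)    [521 ≡ 1 mod 8 ⇒ (2 / 521) = +1]
  = (521 / 9)    [QR: 9 ≡ 1 mod 4, sign kept]
  = (8 / 9)    [521 ≡ 8 mod 9]
  = (1 / 9)    [9 ≡ 1 mod 8 ⇒ (2 / 9)^3 = +1]
  = 1    [(1 / 9) = 1]
Second factor (935 / 521):
(935 / 521)
  = (414 / 521)    [935 ≡ 414 mod 521]
  = (207 / 521)    [521 ≡ 1 mod 8 ⇒ (2 / 521) = +1]
  = (521 / 207)    [QR: 521 ≡ 1 mod 4, sign kept]
  = (107 / 207)    [521 ≡ 107 mod 207]
  = -(207 / 107)    [QR: both ≡ 3 mod 4, sign flips]
  = -(100 / 107)    [207 ≡ 100 mod 107]
  = -(25 / 107)    [107 ≡ 3 mod 8 ⇒ (2 / 107)^2 = +1]
  = -(107 / 25)    [QR: 25 ≡ 1 mod 4, sign kept]
  = -(7 / 25)    [107 ≡ 7 mod 25]
  = -(25 / 7)    [QR: 25 ≡ 1 mod 4, sign kept]
  = -(4 / 7)    [25 ≡ 4 mod 7]
  = -(1 / 7)    [7 ≡ 7 mod 8 ⇒ (2 / 7)^2 = +1]
  = -1    [(1 / 7) = 1]
Product: (1)·(-1) = -1.

-1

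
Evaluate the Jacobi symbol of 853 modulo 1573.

-1

853 ≡ 1 (mod 4), so quadratic reciprocity gives (853/1573) = (1573/853). Reduce: 1573 ≡ 720 (mod 853). Now have (720/853).
Factor out 2: 720 = 2^4·45. Since 853 ≡ 5 (mod 8), (2/853) = -1, and (2/853)^4 = +1. Now have (45/853).
45 ≡ 1 (mod 4), so quadratic reciprocity gives (45/853) = (853/45). Reduce: 853 ≡ 43 (mod 45). Now have (43/45).
45 ≡ 1 (mod 4), so quadratic reciprocity gives (43/45) = (45/43). Reduce: 45 ≡ 2 (mod 43). Now have (2/43).
Factor out 2: 2 = 2. Since 43 ≡ 3 (mod 8), (2/43) = -1. Now have -(1/43).
(1/43) = 1. Collecting the sign factors: -1.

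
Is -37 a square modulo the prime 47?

no

Reduce the numerator: -37 ≡ 10 (mod 47), so (-37|47) = (10|47).
Factor out 2: 10 = 2·5. Since 47 ≡ 7 (mod 8), (2|47) = +1. Now have (5|47).
5 ≡ 1 (mod 4), so quadratic reciprocity gives (5|47) = (47|5). Reduce: 47 ≡ 2 (mod 5). Now have (2|5).
Factor out 2: 2 = 2. Since 5 ≡ 5 (mod 8), (2|5) = -1. Now have -(1|5).
(1|5) = 1. Collecting the sign factors: -1.
The Legendre symbol is -1, so x^2 ≡ -37 (mod 47) has no solution.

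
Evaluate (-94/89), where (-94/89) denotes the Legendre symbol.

(-94/89)
  = (84/89)    [-94 ≡ 84 mod 89]
  = (21/89)    [89 ≡ 1 mod 8 ⇒ (2/89)^2 = +1]
  = (89/21)    [QR: 21 ≡ 1 mod 4, sign kept]
  = (5/21)    [89 ≡ 5 mod 21]
  = (21/5)    [QR: 5 ≡ 1 mod 4, sign kept]
  = (1/5)    [21 ≡ 1 mod 5]
  = 1    [(1/5) = 1]

1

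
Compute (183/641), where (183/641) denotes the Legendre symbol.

1

(183/641)
  = (641/183)    [QR: 641 ≡ 1 mod 4, sign kept]
  = (92/183)    [641 ≡ 92 mod 183]
  = (23/183)    [183 ≡ 7 mod 8 ⇒ (2/183)^2 = +1]
  = -(183/23)    [QR: both ≡ 3 mod 4, sign flips]
  = -(22/23)    [183 ≡ 22 mod 23]
  = -(11/23)    [23 ≡ 7 mod 8 ⇒ (2/23) = +1]
  = (23/11)    [QR: both ≡ 3 mod 4, sign flips]
  = (1/11)    [23 ≡ 1 mod 11]
  = 1    [(1/11) = 1]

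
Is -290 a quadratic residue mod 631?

(-290/631)
  = -(290/631)    [631 ≡ 3 mod 4 ⇒ (-1/631) = -1]
  = -(145/631)    [631 ≡ 7 mod 8 ⇒ (2/631) = +1]
  = -(631/145)    [QR: 145 ≡ 1 mod 4, sign kept]
  = -(51/145)    [631 ≡ 51 mod 145]
  = -(145/51)    [QR: 145 ≡ 1 mod 4, sign kept]
  = -(43/51)    [145 ≡ 43 mod 51]
  = (51/43)    [QR: both ≡ 3 mod 4, sign flips]
  = (8/43)    [51 ≡ 8 mod 43]
  = -(1/43)    [43 ≡ 3 mod 8 ⇒ (2/43)^3 = -1]
  = -1    [(1/43) = 1]
The Legendre symbol is -1, so x^2 ≡ -290 (mod 631) has no solution.

no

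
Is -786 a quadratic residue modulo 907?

yes

(-786/907)
  = (121/907)    [-786 ≡ 121 mod 907]
  = (907/121)    [QR: 121 ≡ 1 mod 4, sign kept]
  = (60/121)    [907 ≡ 60 mod 121]
  = (15/121)    [121 ≡ 1 mod 8 ⇒ (2/121)^2 = +1]
  = (121/15)    [QR: 121 ≡ 1 mod 4, sign kept]
  = (1/15)    [121 ≡ 1 mod 15]
  = 1    [(1/15) = 1]
(-786/907) = 1, and 907 is prime, so -786 is a quadratic residue mod 907.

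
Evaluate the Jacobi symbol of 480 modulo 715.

0

Factor out 2: 480 = 2^5·15. Since 715 ≡ 3 (mod 8), (2/715) = -1, and (2/715)^5 = -1. Now have -(15/715).
Both 15 ≡ 3 and 715 ≡ 3 (mod 4), so reciprocity gives (15/715) = -(715/15). Reduce: 715 ≡ 10 (mod 15). Now have (10/15).
Factor out 2: 10 = 2·5. Since 15 ≡ 7 (mod 8), (2/15) = +1. Now have (5/15).
5 ≡ 1 (mod 4), so quadratic reciprocity gives (5/15) = (15/5). Reduce: 15 ≡ 0 (mod 5). Now have (0/5).
The numerator is now 0 with denominator 5 > 1: the symbol is 0.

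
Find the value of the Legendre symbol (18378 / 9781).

(18378 / 9781)
  = (8597 / 9781)    [18378 ≡ 8597 mod 9781]
  = (9781 / 8597)    [QR: 8597 ≡ 1 mod 4, sign kept]
  = (1184 / 8597)    [9781 ≡ 1184 mod 8597]
  = -(37 / 8597)    [8597 ≡ 5 mod 8 ⇒ (2 / 8597)^5 = -1]
  = -(8597 / 37)    [QR: 37 ≡ 1 mod 4, sign kept]
  = -(13 / 37)    [8597 ≡ 13 mod 37]
  = -(37 / 13)    [QR: 13 ≡ 1 mod 4, sign kept]
  = -(11 / 13)    [37 ≡ 11 mod 13]
  = -(13 / 11)    [QR: 13 ≡ 1 mod 4, sign kept]
  = -(2 / 11)    [13 ≡ 2 mod 11]
  = (1 / 11)    [11 ≡ 3 mod 8 ⇒ (2 / 11) = -1]
  = 1    [(1 / 11) = 1]

1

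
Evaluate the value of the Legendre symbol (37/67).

37 ≡ 1 (mod 4), so quadratic reciprocity gives (37/67) = (67/37). Reduce: 67 ≡ 30 (mod 37). Now have (30/37).
Factor out 2: 30 = 2·15. Since 37 ≡ 5 (mod 8), (2/37) = -1. Now have -(15/37).
37 ≡ 1 (mod 4), so quadratic reciprocity gives (15/37) = (37/15). Reduce: 37 ≡ 7 (mod 15). Now have -(7/15).
Both 7 ≡ 3 and 15 ≡ 3 (mod 4), so reciprocity gives (7/15) = -(15/7). Reduce: 15 ≡ 1 (mod 7). Now have (1/7).
(1/7) = 1. Collecting the sign factors: 1.

1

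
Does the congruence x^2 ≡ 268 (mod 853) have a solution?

yes

Factor out 2: 268 = 2^2·67. Since 853 ≡ 5 (mod 8), (2/853) = -1, and (2/853)^2 = +1. Now have (67/853).
853 ≡ 1 (mod 4), so quadratic reciprocity gives (67/853) = (853/67). Reduce: 853 ≡ 49 (mod 67). Now have (49/67).
49 ≡ 1 (mod 4), so quadratic reciprocity gives (49/67) = (67/49). Reduce: 67 ≡ 18 (mod 49). Now have (18/49).
Factor out 2: 18 = 2·9. Since 49 ≡ 1 (mod 8), (2/49) = +1. Now have (9/49).
9 ≡ 1 (mod 4), so quadratic reciprocity gives (9/49) = (49/9). Reduce: 49 ≡ 4 (mod 9). Now have (4/9).
Factor out 2: 4 = 2^2. Since 9 ≡ 1 (mod 8), (2/9) = +1, and (2/9)^2 = +1. Now have (1/9).
(1/9) = 1. Collecting the sign factors: 1.
The Legendre symbol is 1, so x^2 ≡ 268 (mod 853) has solution.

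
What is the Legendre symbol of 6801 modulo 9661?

(6801/9661)
  = (9661/6801)    [QR: 6801 ≡ 1 mod 4, sign kept]
  = (2860/6801)    [9661 ≡ 2860 mod 6801]
  = (715/6801)    [6801 ≡ 1 mod 8 ⇒ (2/6801)^2 = +1]
  = (6801/715)    [QR: 6801 ≡ 1 mod 4, sign kept]
  = (366/715)    [6801 ≡ 366 mod 715]
  = -(183/715)    [715 ≡ 3 mod 8 ⇒ (2/715) = -1]
  = (715/183)    [QR: both ≡ 3 mod 4, sign flips]
  = (166/183)    [715 ≡ 166 mod 183]
  = (83/183)    [183 ≡ 7 mod 8 ⇒ (2/183) = +1]
  = -(183/83)    [QR: both ≡ 3 mod 4, sign flips]
  = -(17/83)    [183 ≡ 17 mod 83]
  = -(83/17)    [QR: 17 ≡ 1 mod 4, sign kept]
  = -(15/17)    [83 ≡ 15 mod 17]
  = -(17/15)    [QR: 17 ≡ 1 mod 4, sign kept]
  = -(2/15)    [17 ≡ 2 mod 15]
  = -(1/15)    [15 ≡ 7 mod 8 ⇒ (2/15) = +1]
  = -1    [(1/15) = 1]

-1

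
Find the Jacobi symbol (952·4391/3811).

-1

By multiplicativity, (952·4391/3811) = (952/3811)·(4391/3811).
First factor (952/3811):
Factor out 2: 952 = 2^3·119. Since 3811 ≡ 3 (mod 8), (2/3811) = -1, and (2/3811)^3 = -1. Now have -(119/3811).
Both 119 ≡ 3 and 3811 ≡ 3 (mod 4), so reciprocity gives (119/3811) = -(3811/119). Reduce: 3811 ≡ 3 (mod 119). Now have (3/119).
Both 3 ≡ 3 and 119 ≡ 3 (mod 4), so reciprocity gives (3/119) = -(119/3). Reduce: 119 ≡ 2 (mod 3). Now have -(2/3).
Factor out 2: 2 = 2. Since 3 ≡ 3 (mod 8), (2/3) = -1. Now have (1/3).
(1/3) = 1. Collecting the sign factors: 1.
Second factor (4391/3811):
Reduce the numerator: 4391 ≡ 580 (mod 3811), so (4391/3811) = (580/3811).
Factor out 2: 580 = 2^2·145. Since 3811 ≡ 3 (mod 8), (2/3811) = -1, and (2/3811)^2 = +1. Now have (145/3811).
145 ≡ 1 (mod 4), so quadratic reciprocity gives (145/3811) = (3811/145). Reduce: 3811 ≡ 41 (mod 145). Now have (41/145).
41 ≡ 1 (mod 4), so quadratic reciprocity gives (41/145) = (145/41). Reduce: 145 ≡ 22 (mod 41). Now have (22/41).
Factor out 2: 22 = 2·11. Since 41 ≡ 1 (mod 8), (2/41) = +1. Now have (11/41).
41 ≡ 1 (mod 4), so quadratic reciprocity gives (11/41) = (41/11). Reduce: 41 ≡ 8 (mod 11). Now have (8/11).
Factor out 2: 8 = 2^3. Since 11 ≡ 3 (mod 8), (2/11) = -1, and (2/11)^3 = -1. Now have -(1/11).
(1/11) = 1. Collecting the sign factors: -1.
Product: (1)·(-1) = -1.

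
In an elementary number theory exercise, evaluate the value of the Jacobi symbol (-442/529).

Pull out -1: (-442/529) = (-1/529)·(442/529). Since 529 ≡ 1 (mod 4), (-1/529) = +1. Now have (442/529).
Factor out 2: 442 = 2·221. Since 529 ≡ 1 (mod 8), (2/529) = +1. Now have (221/529).
221 ≡ 1 (mod 4), so quadratic reciprocity gives (221/529) = (529/221). Reduce: 529 ≡ 87 (mod 221). Now have (87/221).
221 ≡ 1 (mod 4), so quadratic reciprocity gives (87/221) = (221/87). Reduce: 221 ≡ 47 (mod 87). Now have (47/87).
Both 47 ≡ 3 and 87 ≡ 3 (mod 4), so reciprocity gives (47/87) = -(87/47). Reduce: 87 ≡ 40 (mod 47). Now have -(40/47).
Factor out 2: 40 = 2^3·5. Since 47 ≡ 7 (mod 8), (2/47) = +1, and (2/47)^3 = +1. Now have -(5/47).
5 ≡ 1 (mod 4), so quadratic reciprocity gives (5/47) = (47/5). Reduce: 47 ≡ 2 (mod 5). Now have -(2/5).
Factor out 2: 2 = 2. Since 5 ≡ 5 (mod 8), (2/5) = -1. Now have (1/5).
(1/5) = 1. Collecting the sign factors: 1.

1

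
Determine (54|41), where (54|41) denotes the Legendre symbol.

-1

(54|41)
  = (13|41)    [54 ≡ 13 mod 41]
  = (41|13)    [QR: 13 ≡ 1 mod 4, sign kept]
  = (2|13)    [41 ≡ 2 mod 13]
  = -(1|13)    [13 ≡ 5 mod 8 ⇒ (2|13) = -1]
  = -1    [(1|13) = 1]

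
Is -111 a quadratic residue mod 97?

(-111|97)
  = (111|97)    [97 ≡ 1 mod 4 ⇒ (-1|97) = +1]
  = (14|97)    [111 ≡ 14 mod 97]
  = (7|97)    [97 ≡ 1 mod 8 ⇒ (2|97) = +1]
  = (97|7)    [QR: 97 ≡ 1 mod 4, sign kept]
  = (6|7)    [97 ≡ 6 mod 7]
  = (3|7)    [7 ≡ 7 mod 8 ⇒ (2|7) = +1]
  = -(7|3)    [QR: both ≡ 3 mod 4, sign flips]
  = -(1|3)    [7 ≡ 1 mod 3]
  = -1    [(1|3) = 1]
(-111|97) = -1, and 97 is prime, so -111 is not a quadratic residue mod 97.

no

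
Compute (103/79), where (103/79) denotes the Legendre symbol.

-1

(103/79)
  = (24/79)    [103 ≡ 24 mod 79]
  = (3/79)    [79 ≡ 7 mod 8 ⇒ (2/79)^3 = +1]
  = -(79/3)    [QR: both ≡ 3 mod 4, sign flips]
  = -(1/3)    [79 ≡ 1 mod 3]
  = -1    [(1/3) = 1]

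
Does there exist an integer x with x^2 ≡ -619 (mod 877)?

Reduce the numerator: -619 ≡ 258 (mod 877), so (-619/877) = (258/877).
Factor out 2: 258 = 2·129. Since 877 ≡ 5 (mod 8), (2/877) = -1. Now have -(129/877).
129 ≡ 1 (mod 4), so quadratic reciprocity gives (129/877) = (877/129). Reduce: 877 ≡ 103 (mod 129). Now have -(103/129).
129 ≡ 1 (mod 4), so quadratic reciprocity gives (103/129) = (129/103). Reduce: 129 ≡ 26 (mod 103). Now have -(26/103).
Factor out 2: 26 = 2·13. Since 103 ≡ 7 (mod 8), (2/103) = +1. Now have -(13/103).
13 ≡ 1 (mod 4), so quadratic reciprocity gives (13/103) = (103/13). Reduce: 103 ≡ 12 (mod 13). Now have -(12/13).
Factor out 2: 12 = 2^2·3. Since 13 ≡ 5 (mod 8), (2/13) = -1, and (2/13)^2 = +1. Now have -(3/13).
13 ≡ 1 (mod 4), so quadratic reciprocity gives (3/13) = (13/3). Reduce: 13 ≡ 1 (mod 3). Now have -(1/3).
(1/3) = 1. Collecting the sign factors: -1.
(-619/877) = -1, and 877 is prime, so -619 is not a quadratic residue mod 877.

no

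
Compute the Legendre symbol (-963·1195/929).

1

By multiplicativity, (-963·1195/929) = (-963/929)·(1195/929).
First factor (-963/929):
(-963/929)
  = (963/929)    [929 ≡ 1 mod 4 ⇒ (-1/929) = +1]
  = (34/929)    [963 ≡ 34 mod 929]
  = (17/929)    [929 ≡ 1 mod 8 ⇒ (2/929) = +1]
  = (929/17)    [QR: 17 ≡ 1 mod 4, sign kept]
  = (11/17)    [929 ≡ 11 mod 17]
  = (17/11)    [QR: 17 ≡ 1 mod 4, sign kept]
  = (6/11)    [17 ≡ 6 mod 11]
  = -(3/11)    [11 ≡ 3 mod 8 ⇒ (2/11) = -1]
  = (11/3)    [QR: both ≡ 3 mod 4, sign flips]
  = (2/3)    [11 ≡ 2 mod 3]
  = -(1/3)    [3 ≡ 3 mod 8 ⇒ (2/3) = -1]
  = -1    [(1/3) = 1]
Second factor (1195/929):
(1195/929)
  = (266/929)    [1195 ≡ 266 mod 929]
  = (133/929)    [929 ≡ 1 mod 8 ⇒ (2/929) = +1]
  = (929/133)    [QR: 133 ≡ 1 mod 4, sign kept]
  = (131/133)    [929 ≡ 131 mod 133]
  = (133/131)    [QR: 133 ≡ 1 mod 4, sign kept]
  = (2/131)    [133 ≡ 2 mod 131]
  = -(1/131)    [131 ≡ 3 mod 8 ⇒ (2/131) = -1]
  = -1    [(1/131) = 1]
Product: (-1)·(-1) = 1.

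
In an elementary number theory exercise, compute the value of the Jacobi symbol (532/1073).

(532/1073)
  = (133/1073)    [1073 ≡ 1 mod 8 ⇒ (2/1073)^2 = +1]
  = (1073/133)    [QR: 133 ≡ 1 mod 4, sign kept]
  = (9/133)    [1073 ≡ 9 mod 133]
  = (133/9)    [QR: 9 ≡ 1 mod 4, sign kept]
  = (7/9)    [133 ≡ 7 mod 9]
  = (9/7)    [QR: 9 ≡ 1 mod 4, sign kept]
  = (2/7)    [9 ≡ 2 mod 7]
  = (1/7)    [7 ≡ 7 mod 8 ⇒ (2/7) = +1]
  = 1    [(1/7) = 1]

1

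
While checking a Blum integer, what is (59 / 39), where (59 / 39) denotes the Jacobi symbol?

(59 / 39)
  = (20 / 39)    [59 ≡ 20 mod 39]
  = (5 / 39)    [39 ≡ 7 mod 8 ⇒ (2 / 39)^2 = +1]
  = (39 / 5)    [QR: 5 ≡ 1 mod 4, sign kept]
  = (4 / 5)    [39 ≡ 4 mod 5]
  = (1 / 5)    [5 ≡ 5 mod 8 ⇒ (2 / 5)^2 = +1]
  = 1    [(1 / 5) = 1]

1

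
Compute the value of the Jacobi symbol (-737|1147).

1

Reduce the numerator: -737 ≡ 410 (mod 1147), so (-737|1147) = (410|1147).
Factor out 2: 410 = 2·205. Since 1147 ≡ 3 (mod 8), (2|1147) = -1. Now have -(205|1147).
205 ≡ 1 (mod 4), so quadratic reciprocity gives (205|1147) = (1147|205). Reduce: 1147 ≡ 122 (mod 205). Now have -(122|205).
Factor out 2: 122 = 2·61. Since 205 ≡ 5 (mod 8), (2|205) = -1. Now have (61|205).
61 ≡ 1 (mod 4), so quadratic reciprocity gives (61|205) = (205|61). Reduce: 205 ≡ 22 (mod 61). Now have (22|61).
Factor out 2: 22 = 2·11. Since 61 ≡ 5 (mod 8), (2|61) = -1. Now have -(11|61).
61 ≡ 1 (mod 4), so quadratic reciprocity gives (11|61) = (61|11). Reduce: 61 ≡ 6 (mod 11). Now have -(6|11).
Factor out 2: 6 = 2·3. Since 11 ≡ 3 (mod 8), (2|11) = -1. Now have (3|11).
Both 3 ≡ 3 and 11 ≡ 3 (mod 4), so reciprocity gives (3|11) = -(11|3). Reduce: 11 ≡ 2 (mod 3). Now have -(2|3).
Factor out 2: 2 = 2. Since 3 ≡ 3 (mod 8), (2|3) = -1. Now have (1|3).
(1|3) = 1. Collecting the sign factors: 1.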